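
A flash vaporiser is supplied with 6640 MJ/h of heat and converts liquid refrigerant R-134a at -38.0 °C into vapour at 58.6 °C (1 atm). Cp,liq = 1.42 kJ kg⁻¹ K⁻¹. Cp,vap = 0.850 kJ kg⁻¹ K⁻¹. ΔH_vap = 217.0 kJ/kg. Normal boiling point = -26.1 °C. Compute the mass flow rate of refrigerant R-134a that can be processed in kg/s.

Δh = 1.42×(-26.1−-38.0) + 217.0 + 0.850×(58.6−-26.1) = 305.89 kJ/kg
Q = 6640 MJ/h = 1844.4 kJ/s = 1844.4 kJ/s
ṁ = Q/Δh = 1844.4 / 305.89 = 6.0297 kg/s

ṁ = 6.03 kg/s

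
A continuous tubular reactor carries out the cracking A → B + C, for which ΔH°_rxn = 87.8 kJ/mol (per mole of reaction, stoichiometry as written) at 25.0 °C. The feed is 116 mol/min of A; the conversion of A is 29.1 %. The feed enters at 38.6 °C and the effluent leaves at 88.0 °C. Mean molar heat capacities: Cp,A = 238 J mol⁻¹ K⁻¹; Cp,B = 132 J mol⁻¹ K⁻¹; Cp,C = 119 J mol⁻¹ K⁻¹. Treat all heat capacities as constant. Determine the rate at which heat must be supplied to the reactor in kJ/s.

Extent of reaction ξ = 0.291 × 116 = 33.756 mol/min
Reaction term: ξ·ΔH°_rxn = 33.756 × 87.8 = 2963.8 kJ/min
Sensible, feed 38.6→25 °C: -375.47 kJ/min
Outlet flows (mol/min): A 82.244, B 33.756, C 33.756
Sensible, products 25→88.0 °C: 1767 kJ/min
Q = ΔH = 4355.3 kJ/min = 72.588 kW
Heat supplied = 72.588 kJ/s

Q_in = 72.6 kJ/s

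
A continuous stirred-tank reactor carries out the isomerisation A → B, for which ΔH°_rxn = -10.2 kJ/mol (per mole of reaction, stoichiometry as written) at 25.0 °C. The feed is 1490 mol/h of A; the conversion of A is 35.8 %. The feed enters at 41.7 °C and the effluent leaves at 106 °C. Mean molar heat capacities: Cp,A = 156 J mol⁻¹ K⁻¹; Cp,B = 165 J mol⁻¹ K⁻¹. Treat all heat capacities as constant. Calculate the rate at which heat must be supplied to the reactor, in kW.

Extent of reaction ξ = 0.358 × 1490 = 533.42 mol/h
Reaction term: ξ·ΔH°_rxn = 533.42 × -10.2 = -5440.9 kJ/h
Sensible, feed 41.7→25 °C: -3881.7 kJ/h
Outlet flows (mol/h): A 956.58, B 533.42
Sensible, products 25→106 °C: 19217 kJ/h
Q = ΔH = 9893.9 kJ/h = 2.7483 kW
Heat supplied = 2.7483 kW

Q_in = 2.75 kW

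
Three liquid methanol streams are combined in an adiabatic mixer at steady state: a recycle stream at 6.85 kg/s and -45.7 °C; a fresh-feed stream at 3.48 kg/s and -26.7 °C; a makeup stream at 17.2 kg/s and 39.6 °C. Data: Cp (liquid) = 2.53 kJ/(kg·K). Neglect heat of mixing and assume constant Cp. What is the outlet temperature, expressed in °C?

T_out = 9.99 °C

No heat crosses the boundary, so H_out = H_in.
Σ ṁᵢCp,ᵢTᵢ = 6.85×2.53×-45.7 + 3.48×2.53×-26.7 + 17.2×2.53×39.6 = 696.15
Σ ṁᵢCp,ᵢ = 6.85×2.53 + 3.48×2.53 + 17.2×2.53 = 69.651
T_out = 696.15 / 69.651 = 9.9949 °C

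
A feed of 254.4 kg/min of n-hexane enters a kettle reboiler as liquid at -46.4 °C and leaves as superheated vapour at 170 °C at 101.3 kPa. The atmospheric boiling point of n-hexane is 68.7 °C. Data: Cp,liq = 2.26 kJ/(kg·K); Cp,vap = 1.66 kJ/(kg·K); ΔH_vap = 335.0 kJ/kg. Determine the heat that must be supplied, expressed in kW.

Q = 3240 kW

liquid -46.4→68.7 °C: 260.13 kJ/kg
vaporisation at 68.7 °C: 335 kJ/kg
vapour 68.7→170 °C: 168.16 kJ/kg
Δh = 260.13 + 335 + 168.16 = 763.28 kJ/kg
Q = ṁ·Δh = 254.4 kg/min × 763.28 kJ/kg = 194180 kJ/min
|Q| = 3236.3 kW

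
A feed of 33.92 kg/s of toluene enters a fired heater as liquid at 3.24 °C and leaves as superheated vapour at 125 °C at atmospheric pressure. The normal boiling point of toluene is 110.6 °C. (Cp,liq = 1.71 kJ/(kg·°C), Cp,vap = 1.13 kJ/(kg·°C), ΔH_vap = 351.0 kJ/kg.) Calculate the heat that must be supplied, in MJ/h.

liquid 3.24→110.6 °C: 183.59 kJ/kg
vaporisation at 110.6 °C: 351 kJ/kg
vapour 110.6→125 °C: 16.272 kJ/kg
Δh = 183.59 + 351 + 16.272 = 550.86 kJ/kg
Q = ṁ·Δh = 33.92 kg/s × 550.86 kJ/kg = 18685 kJ/s
|Q| = 18685 kW = 67266 MJ/h

Q = 67300 MJ/h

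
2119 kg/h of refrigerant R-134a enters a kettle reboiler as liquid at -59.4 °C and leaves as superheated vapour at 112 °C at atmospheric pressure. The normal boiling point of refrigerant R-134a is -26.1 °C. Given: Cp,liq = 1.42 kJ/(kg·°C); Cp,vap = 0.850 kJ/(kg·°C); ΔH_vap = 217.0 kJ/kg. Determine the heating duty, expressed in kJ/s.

Q = 225 kJ/s

liquid -59.4→-26.1 °C: 47.286 kJ/kg
vaporisation at -26.1 °C: 217 kJ/kg
vapour -26.1→112 °C: 117.38 kJ/kg
Δh = 47.286 + 217 + 117.38 = 381.67 kJ/kg
Q = ṁ·Δh = 2119 kg/h × 381.67 kJ/kg = 808760 kJ/h
|Q| = 224.66 kW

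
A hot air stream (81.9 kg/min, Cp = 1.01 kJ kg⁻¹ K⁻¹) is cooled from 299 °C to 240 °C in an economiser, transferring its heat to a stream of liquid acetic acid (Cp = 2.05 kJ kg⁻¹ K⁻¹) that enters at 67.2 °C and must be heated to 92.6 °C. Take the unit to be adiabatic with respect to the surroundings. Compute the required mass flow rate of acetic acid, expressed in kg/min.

ṁ_c = 93.7 kg/min

Heat released by hot stream: Q = 81.9 × 1.01 × (299 − 240) = 4880.4 kJ/min
Energy balance on cold side (adiabatic exchanger): Q = ṁ_c·Cp_c·(T_c,out − T_c,in)
ṁ_c = 4880.4 / [2.05 × (92.6 − 67.2)] = 93.728 kg/min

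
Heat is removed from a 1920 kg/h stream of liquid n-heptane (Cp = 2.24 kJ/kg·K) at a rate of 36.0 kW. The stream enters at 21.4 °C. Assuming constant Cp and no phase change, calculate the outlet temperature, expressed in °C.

Q = 36.0 kW = 129600 kJ/h
ΔT = Q/(ṁ·Cp) = 129600/(1920×2.24) = 30.134 K
T_out = 21.4 − 30.134 = -8.7339 °C

T_out = -8.73 °C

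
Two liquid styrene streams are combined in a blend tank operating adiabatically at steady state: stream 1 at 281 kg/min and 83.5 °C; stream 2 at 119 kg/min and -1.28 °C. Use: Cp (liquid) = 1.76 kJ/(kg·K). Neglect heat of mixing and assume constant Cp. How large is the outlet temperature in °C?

T_out = 58.3 °C

Energy balance with Q = 0: Σ ṁᵢCp,ᵢ(T_out − Tᵢ) = 0
T_out = Σ ṁᵢCp,ᵢTᵢ / Σ ṁᵢCp,ᵢ
      = 41028 / 704 = 58.278 °C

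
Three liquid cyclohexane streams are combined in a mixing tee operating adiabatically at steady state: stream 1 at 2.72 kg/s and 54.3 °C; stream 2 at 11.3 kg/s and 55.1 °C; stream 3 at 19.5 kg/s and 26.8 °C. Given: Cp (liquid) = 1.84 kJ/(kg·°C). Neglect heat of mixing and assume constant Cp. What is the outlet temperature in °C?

T_out = 38.6 °C

Adiabatic, steady state ⇒ Σ ṁᵢCp,ᵢ(T_out − Tᵢ) = 0
T_out = Σ ṁᵢCp,ᵢTᵢ / Σ ṁᵢCp,ᵢ
      = 2379 / 61.677 = 38.572 °C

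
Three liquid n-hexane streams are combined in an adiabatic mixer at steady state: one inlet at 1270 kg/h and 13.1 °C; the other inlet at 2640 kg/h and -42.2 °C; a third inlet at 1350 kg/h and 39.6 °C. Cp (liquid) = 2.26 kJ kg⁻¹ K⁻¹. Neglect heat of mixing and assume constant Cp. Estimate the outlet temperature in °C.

T_out = -7.85 °C

Adiabatic, steady state ⇒ Σ ṁᵢCp,ᵢ(T_out − Tᵢ) = 0
T_out = Σ ṁᵢCp,ᵢTᵢ / Σ ṁᵢCp,ᵢ
      = -93363 / 11888 = -7.8538 °C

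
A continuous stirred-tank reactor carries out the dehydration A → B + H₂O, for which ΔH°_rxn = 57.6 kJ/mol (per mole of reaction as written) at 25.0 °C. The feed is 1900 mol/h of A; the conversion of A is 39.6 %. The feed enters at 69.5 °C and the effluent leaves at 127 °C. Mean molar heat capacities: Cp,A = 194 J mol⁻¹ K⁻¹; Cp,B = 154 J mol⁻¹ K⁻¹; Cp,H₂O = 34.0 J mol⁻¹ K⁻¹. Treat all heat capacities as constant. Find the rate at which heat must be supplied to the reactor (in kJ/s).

Q_in = 17.8 kJ/s

Extent of reaction ξ = 0.396 × 1900 = 752.4 mol/h
Reaction term: ξ·ΔH°_rxn = 752.4 × 57.6 = 43338 kJ/h
Sensible, feed 69.5→25 °C: -16403 kJ/h
Outlet flows (mol/h): A 1147.6, B 752.4, H₂O 752.4
Sensible, products 25→127 °C: 37137 kJ/h
Q = ΔH = 64072 kJ/h = 17.798 kW
Heat supplied = 17.798 kJ/s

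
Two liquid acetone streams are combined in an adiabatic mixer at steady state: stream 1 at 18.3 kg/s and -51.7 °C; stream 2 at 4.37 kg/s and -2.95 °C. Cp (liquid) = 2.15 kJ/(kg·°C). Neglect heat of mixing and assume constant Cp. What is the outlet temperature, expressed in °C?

T_out = -42.3 °C

Energy balance with Q = 0: Σ ṁᵢCp,ᵢ(T_out − Tᵢ) = 0
Σ ṁᵢCp,ᵢTᵢ = 18.3×2.15×-51.7 + 4.37×2.15×-2.95 = -2061.9
Σ ṁᵢCp,ᵢ = 18.3×2.15 + 4.37×2.15 = 48.74
T_out = -2061.9 / 48.74 = -42.303 °C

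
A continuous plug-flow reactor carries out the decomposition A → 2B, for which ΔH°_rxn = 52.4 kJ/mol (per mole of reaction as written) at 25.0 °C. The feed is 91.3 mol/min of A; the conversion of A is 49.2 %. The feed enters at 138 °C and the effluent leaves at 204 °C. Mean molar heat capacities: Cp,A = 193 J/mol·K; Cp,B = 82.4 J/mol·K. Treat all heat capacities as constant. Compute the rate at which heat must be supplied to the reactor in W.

Extent of reaction ξ = 0.492 × 91.3 = 44.92 mol/min
Reaction term: ξ·ΔH°_rxn = 44.92 × 52.4 = 2353.8 kJ/min
Sensible, feed 138→25 °C: -1991.2 kJ/min
Outlet flows (mol/min): A 46.38, B 89.839
Sensible, products 25→204 °C: 2927.4 kJ/min
Q = ΔH = 3290 kJ/min = 54.834 kW
Heat supplied = 54834 W

Q_in = 54800 W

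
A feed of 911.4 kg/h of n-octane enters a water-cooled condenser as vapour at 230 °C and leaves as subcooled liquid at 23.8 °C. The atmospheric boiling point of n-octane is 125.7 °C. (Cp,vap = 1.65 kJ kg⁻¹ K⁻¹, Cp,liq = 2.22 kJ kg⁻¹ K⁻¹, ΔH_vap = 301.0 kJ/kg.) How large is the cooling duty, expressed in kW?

vapour 230→125.7 °C: -172.09 kJ/kg
condensation at 125.7 °C: -301 kJ/kg
liquid 125.7→23.8 °C: -226.22 kJ/kg
Δh = -172.09 + -301 + -226.22 = -699.31 kJ/kg
Q = ṁ·Δh = 911.4 kg/h × -699.31 kJ/kg = -637350 kJ/h
|Q| = 177.04 kW

Q_c = 177 kW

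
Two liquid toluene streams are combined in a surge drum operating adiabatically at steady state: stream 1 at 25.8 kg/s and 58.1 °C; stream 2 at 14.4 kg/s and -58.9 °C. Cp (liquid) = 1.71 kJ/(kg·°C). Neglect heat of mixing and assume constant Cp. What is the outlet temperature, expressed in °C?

T_out = 16.2 °C

Adiabatic, steady state ⇒ Σ ṁᵢCp,ᵢ(T_out − Tᵢ) = 0
Σ ṁᵢCp,ᵢTᵢ = 25.8×1.71×58.1 + 14.4×1.71×-58.9 = 1112.9
Σ ṁᵢCp,ᵢ = 25.8×1.71 + 14.4×1.71 = 68.742
T_out = 1112.9 / 68.742 = 16.19 °C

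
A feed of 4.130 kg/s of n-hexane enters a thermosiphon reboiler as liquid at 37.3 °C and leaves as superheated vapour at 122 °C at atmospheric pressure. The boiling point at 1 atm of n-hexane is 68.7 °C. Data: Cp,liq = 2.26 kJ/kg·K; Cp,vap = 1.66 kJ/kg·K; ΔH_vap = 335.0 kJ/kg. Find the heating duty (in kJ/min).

liquid 37.3→68.7 °C: 70.964 kJ/kg
vaporisation at 68.7 °C: 335 kJ/kg
vapour 68.7→122 °C: 88.478 kJ/kg
Δh = 70.964 + 335 + 88.478 = 494.44 kJ/kg
Q = ṁ·Δh = 4.130 kg/s × 494.44 kJ/kg = 2042 kJ/s
|Q| = 2042 kW = 122520 kJ/min

Q = 123000 kJ/min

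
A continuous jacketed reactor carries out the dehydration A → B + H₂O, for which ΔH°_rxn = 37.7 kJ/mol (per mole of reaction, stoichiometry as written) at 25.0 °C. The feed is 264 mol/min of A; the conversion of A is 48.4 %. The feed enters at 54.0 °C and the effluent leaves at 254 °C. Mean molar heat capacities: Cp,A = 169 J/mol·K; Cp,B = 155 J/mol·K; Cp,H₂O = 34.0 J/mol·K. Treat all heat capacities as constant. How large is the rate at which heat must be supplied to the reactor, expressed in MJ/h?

Q_in = 860 MJ/h

Extent of reaction ξ = 0.484 × 264 = 127.78 mol/min
Reaction term: ξ·ΔH°_rxn = 127.78 × 37.7 = 4817.2 kJ/min
Sensible, feed 54.0→25 °C: -1293.9 kJ/min
Outlet flows (mol/min): A 136.22, B 127.78, H₂O 127.78
Sensible, products 25→254 °C: 10802 kJ/min
Q = ΔH = 14326 kJ/min = 238.76 kW
Heat supplied = 859.53 MJ/h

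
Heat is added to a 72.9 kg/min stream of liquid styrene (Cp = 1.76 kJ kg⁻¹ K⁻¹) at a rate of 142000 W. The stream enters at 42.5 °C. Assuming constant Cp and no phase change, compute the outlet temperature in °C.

T_out = 109 °C

Q = 142000 W = 8520 kJ/min
ΔT = Q/(ṁ·Cp) = 8520/(72.9×1.76) = 66.405 K
T_out = 42.5 + 66.405 = 108.9 °C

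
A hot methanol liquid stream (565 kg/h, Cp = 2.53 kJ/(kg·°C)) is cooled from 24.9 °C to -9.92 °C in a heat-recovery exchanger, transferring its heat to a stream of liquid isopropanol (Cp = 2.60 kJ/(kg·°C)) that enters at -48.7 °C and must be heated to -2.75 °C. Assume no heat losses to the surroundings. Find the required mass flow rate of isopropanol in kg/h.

Heat released by hot stream: Q = 565 × 2.53 × (24.9 − -9.92) = 49773 kJ/h
Energy balance on cold side (adiabatic exchanger): Q = ṁ_c·Cp_c·(T_c,out − T_c,in)
ṁ_c = 49773 / [2.60 × (-2.75 − -48.7)] = 416.62 kg/h

ṁ_c = 417 kg/h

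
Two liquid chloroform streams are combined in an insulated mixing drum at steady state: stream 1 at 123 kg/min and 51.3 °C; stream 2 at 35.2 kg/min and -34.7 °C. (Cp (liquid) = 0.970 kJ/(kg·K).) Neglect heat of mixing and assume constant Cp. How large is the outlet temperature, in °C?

Adiabatic, steady state ⇒ Σ ṁᵢCp,ᵢ(T_out − Tᵢ) = 0
T_out = Σ ṁᵢCp,ᵢTᵢ / Σ ṁᵢCp,ᵢ
      = 4935.8 / 153.45 = 32.165 °C

T_out = 32.2 °C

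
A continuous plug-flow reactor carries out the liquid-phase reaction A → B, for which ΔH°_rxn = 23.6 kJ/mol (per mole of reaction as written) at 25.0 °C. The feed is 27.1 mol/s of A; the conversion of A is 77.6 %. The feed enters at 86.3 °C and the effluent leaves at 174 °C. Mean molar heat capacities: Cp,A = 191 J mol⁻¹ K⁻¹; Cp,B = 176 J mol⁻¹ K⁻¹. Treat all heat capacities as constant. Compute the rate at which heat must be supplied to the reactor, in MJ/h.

Extent of reaction ξ = 0.776 × 27.1 = 21.03 mol/s
Reaction term: ξ·ΔH°_rxn = 21.03 × 23.6 = 496.3 kJ/s
Sensible, feed 86.3→25 °C: -317.29 kJ/s
Outlet flows (mol/s): A 6.0704, B 21.03
Sensible, products 25→174 °C: 724.24 kJ/s
Q = ΔH = 903.24 kJ/s = 903.24 kW
Heat supplied = 3251.7 MJ/h

Q_in = 3250 MJ/h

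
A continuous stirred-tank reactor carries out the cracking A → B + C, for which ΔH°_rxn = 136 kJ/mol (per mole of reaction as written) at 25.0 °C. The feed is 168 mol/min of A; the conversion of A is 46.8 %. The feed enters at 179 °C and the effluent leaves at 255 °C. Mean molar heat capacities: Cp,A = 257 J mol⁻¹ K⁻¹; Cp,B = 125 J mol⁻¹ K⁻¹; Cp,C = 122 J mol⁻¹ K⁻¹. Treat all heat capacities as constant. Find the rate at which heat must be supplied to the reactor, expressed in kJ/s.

Extent of reaction ξ = 0.468 × 168 = 78.624 mol/min
Reaction term: ξ·ΔH°_rxn = 78.624 × 136 = 10693 kJ/min
Sensible, feed 179→25 °C: -6649.1 kJ/min
Outlet flows (mol/min): A 89.376, B 78.624, C 78.624
Sensible, products 25→255 °C: 9749.6 kJ/min
Q = ΔH = 13793 kJ/min = 229.89 kW
Heat supplied = 229.89 kJ/s

Q_in = 230 kJ/s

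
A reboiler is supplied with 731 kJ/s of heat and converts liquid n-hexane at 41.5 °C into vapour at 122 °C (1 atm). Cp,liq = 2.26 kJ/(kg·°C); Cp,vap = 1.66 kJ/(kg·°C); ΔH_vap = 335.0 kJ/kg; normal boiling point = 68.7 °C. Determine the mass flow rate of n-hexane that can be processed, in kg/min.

ṁ = 90.4 kg/min

Δh = 2.26×(68.7−41.5) + 335.0 + 1.66×(122−68.7) = 484.95 kJ/kg
Q = 731 kJ/s = 731 kJ/s = 43860 kJ/min
ṁ = Q/Δh = 43860 / 484.95 = 90.442 kg/min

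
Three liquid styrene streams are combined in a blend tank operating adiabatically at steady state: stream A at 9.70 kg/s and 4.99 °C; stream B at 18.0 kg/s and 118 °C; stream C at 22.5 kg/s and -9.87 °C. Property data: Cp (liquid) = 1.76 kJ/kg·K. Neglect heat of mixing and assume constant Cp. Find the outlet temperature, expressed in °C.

Adiabatic, steady state ⇒ Σ ṁᵢCp,ᵢ(T_out − Tᵢ) = 0
Σ ṁᵢCp,ᵢTᵢ = 9.70×1.76×4.99 + 18.0×1.76×118 + 22.5×1.76×-9.87 = 3432.6
Σ ṁᵢCp,ᵢ = 9.70×1.76 + 18.0×1.76 + 22.5×1.76 = 88.352
T_out = 3432.6 / 88.352 = 38.851 °C

T_out = 38.9 °C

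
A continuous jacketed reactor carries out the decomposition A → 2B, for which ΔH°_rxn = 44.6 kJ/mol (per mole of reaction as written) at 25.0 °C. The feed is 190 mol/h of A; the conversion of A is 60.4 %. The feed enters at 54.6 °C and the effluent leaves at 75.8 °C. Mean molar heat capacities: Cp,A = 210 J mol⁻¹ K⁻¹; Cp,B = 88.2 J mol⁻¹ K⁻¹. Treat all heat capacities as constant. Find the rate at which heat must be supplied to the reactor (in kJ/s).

Q_in = 1.60 kJ/s

Extent of reaction ξ = 0.604 × 190 = 114.76 mol/h
Reaction term: ξ·ΔH°_rxn = 114.76 × 44.6 = 5118.3 kJ/h
Sensible, feed 54.6→25 °C: -1181 kJ/h
Outlet flows (mol/h): A 75.24, B 229.52
Sensible, products 25→75.8 °C: 1831 kJ/h
Q = ΔH = 5768.3 kJ/h = 1.6023 kW
Heat supplied = 1.6023 kJ/s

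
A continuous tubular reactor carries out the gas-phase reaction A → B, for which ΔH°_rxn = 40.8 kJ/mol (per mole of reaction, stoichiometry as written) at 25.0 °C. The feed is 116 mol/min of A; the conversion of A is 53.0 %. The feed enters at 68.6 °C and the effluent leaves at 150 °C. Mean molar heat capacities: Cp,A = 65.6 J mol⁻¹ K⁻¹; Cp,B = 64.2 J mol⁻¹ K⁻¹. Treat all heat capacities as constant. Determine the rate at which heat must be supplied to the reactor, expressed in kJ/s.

Q_in = 52.0 kJ/s

Extent of reaction ξ = 0.530 × 116 = 61.48 mol/min
Reaction term: ξ·ΔH°_rxn = 61.48 × 40.8 = 2508.4 kJ/min
Sensible, feed 68.6→25 °C: -331.78 kJ/min
Outlet flows (mol/min): A 54.52, B 61.48
Sensible, products 25→150 °C: 940.44 kJ/min
Q = ΔH = 3117 kJ/min = 51.951 kW
Heat supplied = 51.951 kJ/s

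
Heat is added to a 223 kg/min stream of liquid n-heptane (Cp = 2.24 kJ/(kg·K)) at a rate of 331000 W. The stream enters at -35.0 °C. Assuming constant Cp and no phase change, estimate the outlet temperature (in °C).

Q = 331000 W = 19860 kJ/min
ΔT = Q/(ṁ·Cp) = 19860/(223×2.24) = 39.758 K
T_out = -35.0 + 39.758 = 4.7582 °C

T_out = 4.76 °C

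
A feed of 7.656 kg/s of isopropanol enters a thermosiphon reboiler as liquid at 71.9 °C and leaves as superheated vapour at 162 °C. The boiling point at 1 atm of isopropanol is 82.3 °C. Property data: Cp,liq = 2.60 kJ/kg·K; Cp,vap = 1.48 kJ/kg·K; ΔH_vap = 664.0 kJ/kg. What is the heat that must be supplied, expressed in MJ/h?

liquid 71.9→82.3 °C: 27.04 kJ/kg
vaporisation at 82.3 °C: 664 kJ/kg
vapour 82.3→162 °C: 117.96 kJ/kg
Δh = 27.04 + 664 + 117.96 = 809 kJ/kg
Q = ṁ·Δh = 7.656 kg/s × 809 kJ/kg = 6193.7 kJ/s
|Q| = 6193.7 kW = 22297 MJ/h

Q = 22300 MJ/h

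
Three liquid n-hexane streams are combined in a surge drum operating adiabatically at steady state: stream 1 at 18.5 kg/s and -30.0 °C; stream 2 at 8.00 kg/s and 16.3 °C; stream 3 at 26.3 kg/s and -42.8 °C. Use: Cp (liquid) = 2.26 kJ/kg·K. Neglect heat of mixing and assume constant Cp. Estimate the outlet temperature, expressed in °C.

Energy balance with Q = 0: Σ ṁᵢCp,ᵢ(T_out − Tᵢ) = 0
Σ ṁᵢCp,ᵢTᵢ = 18.5×2.26×-30.0 + 8.00×2.26×16.3 + 26.3×2.26×-42.8 = -3503.5
Σ ṁᵢCp,ᵢ = 18.5×2.26 + 8.00×2.26 + 26.3×2.26 = 119.33
T_out = -3503.5 / 119.33 = -29.361 °C

T_out = -29.4 °C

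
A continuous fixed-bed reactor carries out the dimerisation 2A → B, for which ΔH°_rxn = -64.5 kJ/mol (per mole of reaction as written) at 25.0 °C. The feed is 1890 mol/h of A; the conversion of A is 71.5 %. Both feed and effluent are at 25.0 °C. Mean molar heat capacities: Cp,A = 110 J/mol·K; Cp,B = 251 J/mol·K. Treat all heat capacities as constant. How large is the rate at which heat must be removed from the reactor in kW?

Q_out = 12.1 kW

Extent of reaction ξ = 0.715 × 1890 / 2 = 675.67 mol/h
Reaction term: ξ·ΔH°_rxn = 675.67 × -64.5 = -43581 kJ/h
Q = ΔH = -43581 kJ/h = -12.106 kW
Heat removed = 12.106 kW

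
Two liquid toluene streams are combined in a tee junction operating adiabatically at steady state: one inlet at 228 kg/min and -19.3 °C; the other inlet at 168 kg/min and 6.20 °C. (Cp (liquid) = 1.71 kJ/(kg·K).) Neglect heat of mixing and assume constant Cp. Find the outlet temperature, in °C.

T_out = -8.48 °C

Energy balance with Q = 0: Σ ṁᵢCp,ᵢ(T_out − Tᵢ) = 0
Σ ṁᵢCp,ᵢTᵢ = 228×1.71×-19.3 + 168×1.71×6.20 = -5743.5
Σ ṁᵢCp,ᵢ = 228×1.71 + 168×1.71 = 677.16
T_out = -5743.5 / 677.16 = -8.4818 °C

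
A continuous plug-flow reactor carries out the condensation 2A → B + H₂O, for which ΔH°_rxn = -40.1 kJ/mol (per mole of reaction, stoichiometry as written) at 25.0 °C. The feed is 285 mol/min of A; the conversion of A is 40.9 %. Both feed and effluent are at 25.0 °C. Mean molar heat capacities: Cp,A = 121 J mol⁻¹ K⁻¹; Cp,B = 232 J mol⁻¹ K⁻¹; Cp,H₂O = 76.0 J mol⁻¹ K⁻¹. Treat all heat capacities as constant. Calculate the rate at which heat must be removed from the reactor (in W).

Extent of reaction ξ = 0.409 × 285 / 2 = 58.282 mol/min
Reaction term: ξ·ΔH°_rxn = 58.282 × -40.1 = -2337.1 kJ/min
Q = ΔH = -2337.1 kJ/min = -38.952 kW
Heat removed = 38952 W

Q_out = 39000 W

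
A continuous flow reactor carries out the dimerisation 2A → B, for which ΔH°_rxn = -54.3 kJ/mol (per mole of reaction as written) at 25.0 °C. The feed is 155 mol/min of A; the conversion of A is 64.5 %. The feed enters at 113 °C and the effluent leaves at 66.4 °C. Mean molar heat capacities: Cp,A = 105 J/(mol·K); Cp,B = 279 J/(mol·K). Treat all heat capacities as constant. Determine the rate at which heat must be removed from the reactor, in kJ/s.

Q_out = 55.5 kJ/s

Extent of reaction ξ = 0.645 × 155 / 2 = 49.988 mol/min
Reaction term: ξ·ΔH°_rxn = 49.988 × -54.3 = -2714.3 kJ/min
Sensible, feed 113→25 °C: -1432.2 kJ/min
Outlet flows (mol/min): A 55.025, B 49.988
Sensible, products 25→66.4 °C: 816.58 kJ/min
Q = ΔH = -3329.9 kJ/min = -55.499 kW
Heat removed = 55.499 kJ/s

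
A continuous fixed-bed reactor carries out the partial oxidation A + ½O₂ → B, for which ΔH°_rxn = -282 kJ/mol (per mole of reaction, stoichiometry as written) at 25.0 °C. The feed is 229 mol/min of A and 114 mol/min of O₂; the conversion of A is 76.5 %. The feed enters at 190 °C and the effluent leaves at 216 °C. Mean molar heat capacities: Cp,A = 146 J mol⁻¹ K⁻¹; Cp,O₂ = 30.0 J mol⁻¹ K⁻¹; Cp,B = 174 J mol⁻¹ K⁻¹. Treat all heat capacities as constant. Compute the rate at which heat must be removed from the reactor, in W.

Extent of reaction ξ = 0.765 × 229 = 175.19 mol/min
Reaction term: ξ·ΔH°_rxn = 175.19 × -282 = -49402 kJ/min
Sensible, feed 190→25 °C: -6080.9 kJ/min
Outlet flows (mol/min): A 53.815, O₂ 26.407, B 175.19
Sensible, products 25→216 °C: 7474.1 kJ/min
Q = ΔH = -48009 kJ/min = -800.15 kW
Heat removed = 800150 W

Q_out = 800000 W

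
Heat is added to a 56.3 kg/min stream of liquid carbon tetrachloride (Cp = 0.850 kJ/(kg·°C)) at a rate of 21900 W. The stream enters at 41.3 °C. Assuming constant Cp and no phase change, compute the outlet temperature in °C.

T_out = 68.8 °C

Q = 21900 W = 1314 kJ/min
ΔT = Q/(ṁ·Cp) = 1314/(56.3×0.850) = 27.458 K
T_out = 41.3 + 27.458 = 68.758 °C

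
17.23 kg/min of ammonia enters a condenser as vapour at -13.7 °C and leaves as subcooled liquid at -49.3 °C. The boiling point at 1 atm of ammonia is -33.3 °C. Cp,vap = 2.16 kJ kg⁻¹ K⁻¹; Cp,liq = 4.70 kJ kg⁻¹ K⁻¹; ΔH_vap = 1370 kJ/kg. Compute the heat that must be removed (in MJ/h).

vapour -13.7→-33.3 °C: -42.336 kJ/kg
condensation at -33.3 °C: -1370 kJ/kg
liquid -33.3→-49.3 °C: -75.2 kJ/kg
Δh = -42.336 + -1370 + -75.2 = -1487.5 kJ/kg
Q = ṁ·Δh = 17.23 kg/min × -1487.5 kJ/kg = -25630 kJ/min
|Q| = 427.17 kW = 1537.8 MJ/h

Q_c = 1540 MJ/h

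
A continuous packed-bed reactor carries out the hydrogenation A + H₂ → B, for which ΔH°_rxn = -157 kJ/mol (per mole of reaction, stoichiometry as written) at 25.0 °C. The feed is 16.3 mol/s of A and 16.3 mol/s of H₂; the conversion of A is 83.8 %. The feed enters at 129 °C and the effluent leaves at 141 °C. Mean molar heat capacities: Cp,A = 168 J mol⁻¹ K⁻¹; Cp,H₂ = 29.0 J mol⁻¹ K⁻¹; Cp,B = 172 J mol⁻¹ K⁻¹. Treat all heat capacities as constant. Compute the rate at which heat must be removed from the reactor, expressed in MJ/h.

Q_out = 7720 MJ/h

Extent of reaction ξ = 0.838 × 16.3 = 13.659 mol/s
Reaction term: ξ·ΔH°_rxn = 13.659 × -157 = -2144.5 kJ/s
Sensible, feed 129→25 °C: -333.95 kJ/s
Outlet flows (mol/s): A 2.6406, H₂ 2.6406, B 13.659
Sensible, products 25→141 °C: 332.88 kJ/s
Q = ΔH = -2145.6 kJ/s = -2145.6 kW
Heat removed = 7724.2 MJ/h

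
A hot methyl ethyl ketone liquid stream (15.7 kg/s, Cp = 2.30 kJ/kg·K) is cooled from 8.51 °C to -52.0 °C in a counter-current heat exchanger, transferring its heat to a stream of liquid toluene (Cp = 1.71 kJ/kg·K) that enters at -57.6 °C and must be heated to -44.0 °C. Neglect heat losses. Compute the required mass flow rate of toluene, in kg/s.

Heat released by hot stream: Q = 15.7 × 2.30 × (8.51 − -52.0) = 2185 kJ/s
Energy balance on cold side (adiabatic exchanger): Q = ṁ_c·Cp_c·(T_c,out − T_c,in)
ṁ_c = 2185 / [1.71 × (-44.0 − -57.6)] = 93.955 kg/s

ṁ_c = 94.0 kg/s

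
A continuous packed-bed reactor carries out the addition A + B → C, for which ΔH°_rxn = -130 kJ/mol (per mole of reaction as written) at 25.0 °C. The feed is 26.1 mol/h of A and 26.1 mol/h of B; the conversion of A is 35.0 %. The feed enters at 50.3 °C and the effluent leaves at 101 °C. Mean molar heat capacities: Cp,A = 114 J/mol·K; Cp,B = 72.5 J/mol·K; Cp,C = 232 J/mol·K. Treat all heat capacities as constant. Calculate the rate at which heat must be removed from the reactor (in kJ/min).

Extent of reaction ξ = 0.350 × 26.1 = 9.135 mol/h
Reaction term: ξ·ΔH°_rxn = 9.135 × -130 = -1187.5 kJ/h
Sensible, feed 50.3→25 °C: -123.15 kJ/h
Outlet flows (mol/h): A 16.965, B 16.965, C 9.135
Sensible, products 25→101 °C: 401.53 kJ/h
Q = ΔH = -909.17 kJ/h = -0.25255 kW
Heat removed = 15.153 kJ/min

Q_out = 15.2 kJ/min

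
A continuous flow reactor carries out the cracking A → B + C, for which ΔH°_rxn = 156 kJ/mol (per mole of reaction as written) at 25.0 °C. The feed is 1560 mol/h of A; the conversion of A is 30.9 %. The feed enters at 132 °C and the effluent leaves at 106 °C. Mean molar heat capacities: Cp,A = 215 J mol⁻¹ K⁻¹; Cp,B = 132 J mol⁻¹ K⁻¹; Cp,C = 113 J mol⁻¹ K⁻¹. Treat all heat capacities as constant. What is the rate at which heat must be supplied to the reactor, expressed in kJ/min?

Q_in = 1130 kJ/min

Extent of reaction ξ = 0.309 × 1560 = 482.04 mol/h
Reaction term: ξ·ΔH°_rxn = 482.04 × 156 = 75198 kJ/h
Sensible, feed 132→25 °C: -35888 kJ/h
Outlet flows (mol/h): A 1078, B 482.04, C 482.04
Sensible, products 25→106 °C: 28339 kJ/h
Q = ΔH = 67649 kJ/h = 18.791 kW
Heat supplied = 1127.5 kJ/min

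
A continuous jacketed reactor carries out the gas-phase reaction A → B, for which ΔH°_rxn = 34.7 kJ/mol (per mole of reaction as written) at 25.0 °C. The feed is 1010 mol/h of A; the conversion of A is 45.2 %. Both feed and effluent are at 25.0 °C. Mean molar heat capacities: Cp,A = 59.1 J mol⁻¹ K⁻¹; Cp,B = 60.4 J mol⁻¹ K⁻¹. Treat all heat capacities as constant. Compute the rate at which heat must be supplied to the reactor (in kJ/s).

Q_in = 4.40 kJ/s

Extent of reaction ξ = 0.452 × 1010 = 456.52 mol/h
Reaction term: ξ·ΔH°_rxn = 456.52 × 34.7 = 15841 kJ/h
Q = ΔH = 15841 kJ/h = 4.4003 kW
Heat supplied = 4.4003 kJ/s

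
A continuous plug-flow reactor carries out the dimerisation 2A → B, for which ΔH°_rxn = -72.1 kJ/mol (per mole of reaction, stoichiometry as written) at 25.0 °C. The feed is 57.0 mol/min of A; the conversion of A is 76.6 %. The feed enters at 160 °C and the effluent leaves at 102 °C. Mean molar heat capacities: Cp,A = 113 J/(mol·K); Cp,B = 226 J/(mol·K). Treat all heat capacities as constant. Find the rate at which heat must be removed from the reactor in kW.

Q_out = 32.5 kW

Extent of reaction ξ = 0.766 × 57.0 / 2 = 21.831 mol/min
Reaction term: ξ·ΔH°_rxn = 21.831 × -72.1 = -1574 kJ/min
Sensible, feed 160→25 °C: -869.53 kJ/min
Outlet flows (mol/min): A 13.338, B 21.831
Sensible, products 25→102 °C: 495.96 kJ/min
Q = ΔH = -1947.6 kJ/min = -32.46 kW
Heat removed = 32.46 kW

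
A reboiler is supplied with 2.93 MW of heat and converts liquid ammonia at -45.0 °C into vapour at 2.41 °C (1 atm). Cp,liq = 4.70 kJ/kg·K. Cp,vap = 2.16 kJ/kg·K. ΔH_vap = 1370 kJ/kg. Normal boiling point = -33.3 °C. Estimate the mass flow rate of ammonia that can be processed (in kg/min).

ṁ = 117 kg/min

Δh = 4.70×(-33.3−-45.0) + 1370 + 2.16×(2.41−-33.3) = 1502.1 kJ/kg
Q = 2.93 MW = 2930 kJ/s = 175800 kJ/min
ṁ = Q/Δh = 175800 / 1502.1 = 117.03 kg/min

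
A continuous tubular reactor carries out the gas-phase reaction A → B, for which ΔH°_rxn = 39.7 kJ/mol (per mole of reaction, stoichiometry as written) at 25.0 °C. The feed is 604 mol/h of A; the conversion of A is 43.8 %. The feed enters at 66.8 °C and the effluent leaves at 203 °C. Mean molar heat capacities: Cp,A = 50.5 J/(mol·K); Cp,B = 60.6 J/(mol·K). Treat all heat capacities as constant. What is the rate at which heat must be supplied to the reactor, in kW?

Extent of reaction ξ = 0.438 × 604 = 264.55 mol/h
Reaction term: ξ·ΔH°_rxn = 264.55 × 39.7 = 10503 kJ/h
Sensible, feed 66.8→25 °C: -1275 kJ/h
Outlet flows (mol/h): A 339.45, B 264.55
Sensible, products 25→203 °C: 5905 kJ/h
Q = ΔH = 15133 kJ/h = 4.2035 kW
Heat supplied = 4.2035 kW

Q_in = 4.20 kW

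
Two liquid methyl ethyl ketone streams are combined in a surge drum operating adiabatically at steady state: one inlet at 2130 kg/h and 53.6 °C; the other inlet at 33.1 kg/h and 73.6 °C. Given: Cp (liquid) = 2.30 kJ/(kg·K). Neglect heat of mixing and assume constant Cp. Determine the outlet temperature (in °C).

T_out = 53.9 °C

No heat crosses the boundary, so H_out = H_in.
T_out = Σ ṁᵢCp,ᵢTᵢ / Σ ṁᵢCp,ᵢ
      = 268190 / 4975.1 = 53.906 °C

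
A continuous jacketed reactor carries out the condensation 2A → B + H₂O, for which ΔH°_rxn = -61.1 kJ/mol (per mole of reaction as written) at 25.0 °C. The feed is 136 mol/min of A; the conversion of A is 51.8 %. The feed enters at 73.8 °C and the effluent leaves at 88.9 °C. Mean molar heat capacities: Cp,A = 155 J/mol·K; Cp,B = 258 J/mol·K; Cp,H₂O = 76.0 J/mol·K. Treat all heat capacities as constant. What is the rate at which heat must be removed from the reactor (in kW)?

Extent of reaction ξ = 0.518 × 136 / 2 = 35.224 mol/min
Reaction term: ξ·ΔH°_rxn = 35.224 × -61.1 = -2152.2 kJ/min
Sensible, feed 73.8→25 °C: -1028.7 kJ/min
Outlet flows (mol/min): A 65.552, B 35.224, H₂O 35.224
Sensible, products 25→88.9 °C: 1401 kJ/min
Q = ΔH = -1779.9 kJ/min = -29.664 kW
Heat removed = 29.664 kW

Q_out = 29.7 kW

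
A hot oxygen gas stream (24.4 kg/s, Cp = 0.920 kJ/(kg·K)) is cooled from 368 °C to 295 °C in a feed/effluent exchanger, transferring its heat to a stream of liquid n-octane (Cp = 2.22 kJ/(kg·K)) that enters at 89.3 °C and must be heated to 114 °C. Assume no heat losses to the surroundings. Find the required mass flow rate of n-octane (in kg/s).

Heat released by hot stream: Q = 24.4 × 0.920 × (368 − 295) = 1638.7 kJ/s
Energy balance on cold side (adiabatic exchanger): Q = ṁ_c·Cp_c·(T_c,out − T_c,in)
ṁ_c = 1638.7 / [2.22 × (114 − 89.3)] = 29.885 kg/s

ṁ_c = 29.9 kg/s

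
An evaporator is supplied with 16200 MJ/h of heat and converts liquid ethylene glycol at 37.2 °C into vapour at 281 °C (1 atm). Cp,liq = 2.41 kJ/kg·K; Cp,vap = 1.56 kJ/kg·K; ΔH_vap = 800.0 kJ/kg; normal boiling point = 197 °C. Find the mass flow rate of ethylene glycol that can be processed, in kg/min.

Δh = 2.41×(197−37.2) + 800.0 + 1.56×(281−197) = 1316.2 kJ/kg
Q = 16200 MJ/h = 4500 kJ/s = 270000 kJ/min
ṁ = Q/Δh = 270000 / 1316.2 = 205.14 kg/min

ṁ = 205 kg/min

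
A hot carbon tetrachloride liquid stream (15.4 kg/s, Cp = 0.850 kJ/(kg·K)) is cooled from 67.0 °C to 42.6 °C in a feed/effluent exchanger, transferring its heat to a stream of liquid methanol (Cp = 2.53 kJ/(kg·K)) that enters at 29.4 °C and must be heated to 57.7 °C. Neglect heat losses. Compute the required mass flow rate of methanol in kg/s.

ṁ_c = 4.46 kg/s

Heat released by hot stream: Q = 15.4 × 0.850 × (67.0 − 42.6) = 319.4 kJ/s
Energy balance on cold side (adiabatic exchanger): Q = ṁ_c·Cp_c·(T_c,out − T_c,in)
ṁ_c = 319.4 / [2.53 × (57.7 − 29.4)] = 4.4609 kg/s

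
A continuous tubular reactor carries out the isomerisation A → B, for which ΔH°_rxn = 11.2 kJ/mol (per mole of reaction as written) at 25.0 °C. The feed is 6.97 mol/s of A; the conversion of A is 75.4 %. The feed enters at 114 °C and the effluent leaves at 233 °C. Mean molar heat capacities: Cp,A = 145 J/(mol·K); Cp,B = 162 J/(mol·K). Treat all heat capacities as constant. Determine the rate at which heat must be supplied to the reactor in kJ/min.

Extent of reaction ξ = 0.754 × 6.97 = 5.2554 mol/s
Reaction term: ξ·ΔH°_rxn = 5.2554 × 11.2 = 58.86 kJ/s
Sensible, feed 114→25 °C: -89.948 kJ/s
Outlet flows (mol/s): A 1.7146, B 5.2554
Sensible, products 25→233 °C: 228.8 kJ/s
Q = ΔH = 197.71 kJ/s = 197.71 kW
Heat supplied = 11863 kJ/min

Q_in = 11900 kJ/min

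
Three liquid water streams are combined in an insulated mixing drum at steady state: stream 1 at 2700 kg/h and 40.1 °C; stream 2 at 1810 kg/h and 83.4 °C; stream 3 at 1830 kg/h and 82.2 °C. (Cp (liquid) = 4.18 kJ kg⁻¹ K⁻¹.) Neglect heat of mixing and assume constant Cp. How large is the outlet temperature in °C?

T_out = 64.6 °C

No heat crosses the boundary, so H_out = H_in.
T_out = Σ ṁᵢCp,ᵢTᵢ / Σ ṁᵢCp,ᵢ
      = 1.7123e+06 / 26501 = 64.614 °C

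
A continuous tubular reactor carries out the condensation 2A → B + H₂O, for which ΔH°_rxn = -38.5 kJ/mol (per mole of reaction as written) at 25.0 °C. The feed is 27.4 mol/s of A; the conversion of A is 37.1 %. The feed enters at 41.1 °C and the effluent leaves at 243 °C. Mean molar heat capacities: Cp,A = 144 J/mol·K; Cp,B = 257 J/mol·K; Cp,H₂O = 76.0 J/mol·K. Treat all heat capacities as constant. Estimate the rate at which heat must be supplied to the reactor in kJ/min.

Extent of reaction ξ = 0.371 × 27.4 / 2 = 5.0827 mol/s
Reaction term: ξ·ΔH°_rxn = 5.0827 × -38.5 = -195.68 kJ/s
Sensible, feed 41.1→25 °C: -63.524 kJ/s
Outlet flows (mol/s): A 17.235, B 5.0827, H₂O 5.0827
Sensible, products 25→243 °C: 910 kJ/s
Q = ΔH = 650.79 kJ/s = 650.79 kW
Heat supplied = 39048 kJ/min

Q_in = 39000 kJ/min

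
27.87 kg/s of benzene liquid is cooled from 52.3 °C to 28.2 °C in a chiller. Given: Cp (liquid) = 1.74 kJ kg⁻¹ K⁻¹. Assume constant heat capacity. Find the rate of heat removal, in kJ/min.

Q = ṁ·Cp·ΔT = 27.87 × 1.74 × (28.2 − 52.3) = -1168.7 kJ/s
Cooling duty = 70122 kJ/min

Q_c = 70100 kJ/min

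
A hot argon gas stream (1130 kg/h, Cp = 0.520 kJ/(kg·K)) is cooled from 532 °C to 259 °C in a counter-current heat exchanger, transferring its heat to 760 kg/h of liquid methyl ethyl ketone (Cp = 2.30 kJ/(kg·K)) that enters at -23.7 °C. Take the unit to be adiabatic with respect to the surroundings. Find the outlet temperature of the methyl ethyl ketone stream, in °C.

T_c,out = 68.1 °C

Heat released by hot stream: Q = 1130 × 0.520 × (532 − 259) = 160410 kJ/h
Energy balance on cold side (adiabatic exchanger): Q = ṁ_c·Cp_c·(T_c,out − T_c,in)
T_c,out = -23.7 + 160410/(760 × 2.30) = 68.07 °C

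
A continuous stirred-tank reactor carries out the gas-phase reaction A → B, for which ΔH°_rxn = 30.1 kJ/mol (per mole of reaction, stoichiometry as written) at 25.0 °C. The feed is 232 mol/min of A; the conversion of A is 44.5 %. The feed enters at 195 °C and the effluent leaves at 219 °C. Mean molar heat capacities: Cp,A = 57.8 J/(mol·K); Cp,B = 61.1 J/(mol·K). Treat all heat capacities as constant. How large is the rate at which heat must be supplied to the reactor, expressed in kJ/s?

Q_in = 58.3 kJ/s

Extent of reaction ξ = 0.445 × 232 = 103.24 mol/min
Reaction term: ξ·ΔH°_rxn = 103.24 × 30.1 = 3107.5 kJ/min
Sensible, feed 195→25 °C: -2279.6 kJ/min
Outlet flows (mol/min): A 128.76, B 103.24
Sensible, products 25→219 °C: 2667.6 kJ/min
Q = ΔH = 3495.4 kJ/min = 58.257 kW
Heat supplied = 58.257 kJ/s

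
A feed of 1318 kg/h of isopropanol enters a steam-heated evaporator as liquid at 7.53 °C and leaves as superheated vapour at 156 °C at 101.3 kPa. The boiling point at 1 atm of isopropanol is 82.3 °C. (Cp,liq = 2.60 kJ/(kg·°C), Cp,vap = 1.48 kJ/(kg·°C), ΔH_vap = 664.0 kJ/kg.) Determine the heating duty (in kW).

liquid 7.53→82.3 °C: 194.4 kJ/kg
vaporisation at 82.3 °C: 664 kJ/kg
vapour 82.3→156 °C: 109.08 kJ/kg
Δh = 194.4 + 664 + 109.08 = 967.48 kJ/kg
Q = ṁ·Δh = 1318 kg/h × 967.48 kJ/kg = 1.2751e+06 kJ/h
|Q| = 354.2 kW

Q = 354 kW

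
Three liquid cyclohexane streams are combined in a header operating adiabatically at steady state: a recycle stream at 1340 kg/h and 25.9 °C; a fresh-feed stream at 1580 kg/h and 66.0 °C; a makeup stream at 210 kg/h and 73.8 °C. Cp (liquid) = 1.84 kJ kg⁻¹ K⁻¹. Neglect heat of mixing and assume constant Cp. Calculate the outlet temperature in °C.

Energy balance with Q = 0: Σ ṁᵢCp,ᵢ(T_out − Tᵢ) = 0
T_out = Σ ṁᵢCp,ᵢTᵢ / Σ ṁᵢCp,ᵢ
      = 284250 / 5759.2 = 49.356 °C

T_out = 49.4 °C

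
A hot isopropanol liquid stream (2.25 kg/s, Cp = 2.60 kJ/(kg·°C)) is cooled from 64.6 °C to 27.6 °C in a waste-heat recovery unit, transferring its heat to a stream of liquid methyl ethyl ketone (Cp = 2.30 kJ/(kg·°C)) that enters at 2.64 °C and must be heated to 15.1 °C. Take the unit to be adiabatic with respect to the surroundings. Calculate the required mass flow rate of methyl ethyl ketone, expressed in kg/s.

Heat released by hot stream: Q = 2.25 × 2.60 × (64.6 − 27.6) = 216.45 kJ/s
Energy balance on cold side (adiabatic exchanger): Q = ṁ_c·Cp_c·(T_c,out − T_c,in)
ṁ_c = 216.45 / [2.30 × (15.1 − 2.64)] = 7.5529 kg/s

ṁ_c = 7.55 kg/s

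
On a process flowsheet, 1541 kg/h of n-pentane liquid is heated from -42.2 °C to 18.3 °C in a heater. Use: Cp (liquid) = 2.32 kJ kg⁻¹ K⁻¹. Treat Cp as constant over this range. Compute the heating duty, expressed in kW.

Q = 60.1 kW

Q = ṁ·Cp·ΔT = 1541 × 2.32 × (18.3 − -42.2) = 216290 kJ/h
Converting: 216290 / 3600 s = 60.082 kW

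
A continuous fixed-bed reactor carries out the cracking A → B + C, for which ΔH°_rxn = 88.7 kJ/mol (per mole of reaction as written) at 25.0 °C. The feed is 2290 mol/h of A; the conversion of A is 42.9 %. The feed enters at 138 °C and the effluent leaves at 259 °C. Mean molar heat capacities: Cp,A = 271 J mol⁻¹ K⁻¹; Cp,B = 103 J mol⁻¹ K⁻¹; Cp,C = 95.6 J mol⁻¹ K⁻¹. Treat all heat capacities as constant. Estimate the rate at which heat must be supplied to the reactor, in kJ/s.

Extent of reaction ξ = 0.429 × 2290 = 982.41 mol/h
Reaction term: ξ·ΔH°_rxn = 982.41 × 88.7 = 87140 kJ/h
Sensible, feed 138→25 °C: -70127 kJ/h
Outlet flows (mol/h): A 1307.6, B 982.41, C 982.41
Sensible, products 25→259 °C: 128570 kJ/h
Q = ΔH = 145590 kJ/h = 40.441 kW
Heat supplied = 40.441 kJ/s

Q_in = 40.4 kJ/s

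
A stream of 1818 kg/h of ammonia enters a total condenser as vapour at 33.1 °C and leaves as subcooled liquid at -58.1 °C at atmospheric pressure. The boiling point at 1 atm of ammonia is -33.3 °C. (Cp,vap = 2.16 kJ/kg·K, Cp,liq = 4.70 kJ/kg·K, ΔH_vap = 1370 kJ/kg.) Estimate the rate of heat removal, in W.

vapour 33.1→-33.3 °C: -143.42 kJ/kg
condensation at -33.3 °C: -1370 kJ/kg
liquid -33.3→-58.1 °C: -116.56 kJ/kg
Δh = -143.42 + -1370 + -116.56 = -1630 kJ/kg
Q = ṁ·Δh = 1818 kg/h × -1630 kJ/kg = -2.9633e+06 kJ/h
|Q| = 823.14 kW = 823140 W

Q_c = 823000 W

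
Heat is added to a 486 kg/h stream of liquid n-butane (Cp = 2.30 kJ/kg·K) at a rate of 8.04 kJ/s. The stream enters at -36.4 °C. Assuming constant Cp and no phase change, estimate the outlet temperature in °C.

Q = 8.04 kJ/s = 28944 kJ/h
ΔT = Q/(ṁ·Cp) = 28944/(486×2.30) = 25.894 K
T_out = -36.4 + 25.894 = -10.506 °C

T_out = -10.5 °C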